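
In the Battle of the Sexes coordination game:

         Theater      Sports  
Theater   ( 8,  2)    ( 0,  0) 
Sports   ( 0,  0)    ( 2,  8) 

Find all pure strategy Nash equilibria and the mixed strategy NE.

Pure NE: (Theater, Theater) and (Sports, Sports); Mixed NE: p = 0.8, q = 0.2

Work:
Check pure NE:
(Theater, Theater): (8, 2) - no unilateral deviation beneficial
(Sports, Sports): (2, 8) - no unilateral deviation beneficial
Mixed NE: P1 plays Theater with p = 0.8, P2 plays Theater with q = 0.2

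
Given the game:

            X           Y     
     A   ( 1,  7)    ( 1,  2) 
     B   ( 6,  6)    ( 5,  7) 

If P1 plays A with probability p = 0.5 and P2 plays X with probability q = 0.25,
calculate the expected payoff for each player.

E[P1] = 3.125, E[P2] = 5.0

Work:
E[P1] = p·q·π₁(A,X) + p·(1-q)·π₁(A,Y) + (1-p)·q·π₁(B,X) + (1-p)·(1-q)·π₁(B,Y)
= 0.5·0.25·1 + 0.5·0.75·1 + 0.5·0.25·6 + 0.5·0.75·5
= 3.125

E[P2] = 5.0 (similar calculation)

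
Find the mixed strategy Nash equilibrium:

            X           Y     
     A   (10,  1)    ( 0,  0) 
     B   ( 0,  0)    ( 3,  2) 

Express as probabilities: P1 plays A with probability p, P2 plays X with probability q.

p = 0.6667, q = 0.2308

Work:
Find probabilities that make opponent indifferent:
P2 chooses q to make P1 indifferent between A and B
P1 chooses p to make P2 indifferent between X and Y
Mixed NE: P1 plays (A: 0.6667, B: 0.3333), P2 plays (X: 0.2308, Y: 0.7692)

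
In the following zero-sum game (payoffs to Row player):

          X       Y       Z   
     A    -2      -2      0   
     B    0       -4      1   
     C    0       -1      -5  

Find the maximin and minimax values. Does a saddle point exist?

Maximin = -2, Minimax = -1, Saddle: False

Work:
Row minimums: [-2, -4, -5] → maximin = -2
Column maximums: [0, -1, 1] → minimax = -1
No saddle point (maximin ≠ minimax). Mixed strategy needed.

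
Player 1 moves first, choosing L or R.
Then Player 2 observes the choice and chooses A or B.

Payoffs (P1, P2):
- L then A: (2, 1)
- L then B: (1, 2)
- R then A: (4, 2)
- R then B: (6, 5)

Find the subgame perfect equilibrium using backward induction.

P1 plays R, P2 plays B after L and B after R; Payoff (6, 5)

Work:
Backward induction:
After L: P2 chooses B → P1 gets 1
After R: P2 chooses B → P1 gets 6
P1 chooses R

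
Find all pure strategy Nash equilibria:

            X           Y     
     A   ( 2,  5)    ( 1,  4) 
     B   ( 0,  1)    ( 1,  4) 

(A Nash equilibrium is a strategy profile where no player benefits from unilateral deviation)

Nash equilibrium: (A, X), (B, Y)

Work:
Best responses:
  P1 vs X: payoffs [2, 0] → best response A (payoff 2)
  P1 vs Y: payoffs [1, 1] → best response A/B (payoff 1)
  P2 vs A: payoffs [5, 4] → best response X (payoff 5)
  P2 vs B: payoffs [1, 4] → best response Y (payoff 4)
Mutual best responses: (A,X), (B,Y) → Nash equilibria.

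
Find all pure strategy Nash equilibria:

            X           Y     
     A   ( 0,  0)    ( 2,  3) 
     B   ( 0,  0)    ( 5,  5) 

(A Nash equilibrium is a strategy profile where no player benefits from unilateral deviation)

Nash equilibrium: (B, Y)

Work:
Best responses:
  P1 vs X: payoffs [0, 0] → best response A/B (payoff 0)
  P1 vs Y: payoffs [2, 5] → best response B (payoff 5)
  P2 vs A: payoffs [0, 3] → best response Y (payoff 3)
  P2 vs B: payoffs [0, 5] → best response Y (payoff 5)
Mutual best responses: (B,Y) → Nash equilibria.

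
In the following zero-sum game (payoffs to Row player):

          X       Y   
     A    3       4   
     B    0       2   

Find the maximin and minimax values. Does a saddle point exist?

Maximin = 3, Minimax = 3, Saddle: True

Work:
Row minimums: [3, 0] → maximin = 3
Column maximums: [3, 4] → minimax = 3
Saddle point exists! Game value = 3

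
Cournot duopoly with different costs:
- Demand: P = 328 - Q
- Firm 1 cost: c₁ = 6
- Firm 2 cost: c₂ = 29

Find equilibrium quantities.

q₁* = 115.0, q₂* = 92.0

Work:
Reaction: q₁ = (328 - 6 - q₂)/2
Reaction: q₂ = (328 - 29 - q₁)/2
Solve simultaneously:
q₁* = (328 - 2×6 + 29)/3 = 115.0
q₂* = (328 - 2×29 + 6)/3 = 92.0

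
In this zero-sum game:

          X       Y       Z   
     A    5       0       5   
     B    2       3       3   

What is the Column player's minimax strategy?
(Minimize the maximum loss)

Column should play Y, value = 3

Work:
Column player minimizes Row's maximum payoff:
Column X: max payoff to Row = 5
Column Y: max payoff to Row = 3
Column Z: max payoff to Row = 5
Minimum is 3, achieved by column Y.
Minimax strategy: Y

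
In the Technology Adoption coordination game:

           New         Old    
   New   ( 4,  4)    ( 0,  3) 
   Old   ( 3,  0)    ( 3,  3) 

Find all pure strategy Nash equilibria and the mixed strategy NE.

Pure NE: (New, New) and (Old, Old); Mixed NE: p = 0.75, q = 0.75

Work:
Check pure NE:
(New, New): (4, 4) - no unilateral deviation beneficial
(Old, Old): (3, 3) - no unilateral deviation beneficial
Mixed NE: P1 plays New with p = 0.75, P2 plays New with q = 0.75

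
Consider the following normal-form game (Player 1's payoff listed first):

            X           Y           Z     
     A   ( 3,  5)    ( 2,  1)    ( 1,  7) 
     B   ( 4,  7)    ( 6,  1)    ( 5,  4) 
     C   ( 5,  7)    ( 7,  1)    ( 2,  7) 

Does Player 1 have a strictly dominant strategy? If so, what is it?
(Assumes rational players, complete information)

No strictly dominant strategy exists for Player 1

Work:
A strategy strictly dominates another if it gives a strictly higher payoff against every opponent action. Compare each pair of P1's strategies column-by-column:
  A vs B: [3 vs 4, 2 vs 6, 1 vs 5] → A does not strictly dominate B (column X: 3 ≤ 4)
  A vs C: [3 vs 5, 2 vs 7, 1 vs 2] → A does not strictly dominate C (column X: 3 ≤ 5)
  B vs A: [4 vs 3, 6 vs 2, 5 vs 1] → B strictly dominates A
  B vs C: [4 vs 5, 6 vs 7, 5 vs 2] → B does not strictly dominate C (column X: 4 ≤ 5)
  C vs A: [5 vs 3, 7 vs 2, 2 vs 1] → C strictly dominates A
  C vs B: [5 vs 4, 7 vs 6, 2 vs 5] → C does not strictly dominate B (column Z: 2 ≤ 5)
No single strategy strictly dominates all others → no strictly dominant strategy.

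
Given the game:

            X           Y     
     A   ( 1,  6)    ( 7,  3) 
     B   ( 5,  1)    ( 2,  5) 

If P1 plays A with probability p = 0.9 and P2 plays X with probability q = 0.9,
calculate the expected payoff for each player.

E[P1] = 1.91, E[P2] = 5.27

Work:
E[P1] = p·q·π₁(A,X) + p·(1-q)·π₁(A,Y) + (1-p)·q·π₁(B,X) + (1-p)·(1-q)·π₁(B,Y)
= 0.9·0.9·1 + 0.9·0.1·7 + 0.1·0.9·5 + 0.1·0.1·2
= 1.91

E[P2] = 5.27 (similar calculation)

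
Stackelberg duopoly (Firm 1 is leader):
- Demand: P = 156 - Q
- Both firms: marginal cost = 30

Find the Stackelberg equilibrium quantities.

q₁* (leader) = 63.0, q₂* (follower) = 31.5

Work:
Follower's reaction: q₂ = (a - c - q₁)/2
Leader substitutes: π₁ = q₁·(a - q₁ - (a-c-q₁)/2 - c)
FOC: q₁* = (156 - 30)/2 = 63.00
Then: q₂* = (156 - 30 - 63.0)/2 = 31.50
Leader has first-mover advantage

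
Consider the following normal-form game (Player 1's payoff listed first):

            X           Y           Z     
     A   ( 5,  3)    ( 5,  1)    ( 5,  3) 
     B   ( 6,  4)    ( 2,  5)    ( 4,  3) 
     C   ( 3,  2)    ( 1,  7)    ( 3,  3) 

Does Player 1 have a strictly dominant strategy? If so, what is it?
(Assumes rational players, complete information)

No strictly dominant strategy exists for Player 1

Work:
A strategy strictly dominates another if it gives a strictly higher payoff against every opponent action. Compare each pair of P1's strategies column-by-column:
  A vs B: [5 vs 6, 5 vs 2, 5 vs 4] → A does not strictly dominate B (column X: 5 ≤ 6)
  A vs C: [5 vs 3, 5 vs 1, 5 vs 3] → A strictly dominates C
  B vs A: [6 vs 5, 2 vs 5, 4 vs 5] → B does not strictly dominate A (column Y: 2 ≤ 5)
  B vs C: [6 vs 3, 2 vs 1, 4 vs 3] → B strictly dominates C
  C vs A: [3 vs 5, 1 vs 5, 3 vs 5] → C does not strictly dominate A (column X: 3 ≤ 5)
  C vs B: [3 vs 6, 1 vs 2, 3 vs 4] → C does not strictly dominate B (column X: 3 ≤ 6)
No single strategy strictly dominates all others → no strictly dominant strategy.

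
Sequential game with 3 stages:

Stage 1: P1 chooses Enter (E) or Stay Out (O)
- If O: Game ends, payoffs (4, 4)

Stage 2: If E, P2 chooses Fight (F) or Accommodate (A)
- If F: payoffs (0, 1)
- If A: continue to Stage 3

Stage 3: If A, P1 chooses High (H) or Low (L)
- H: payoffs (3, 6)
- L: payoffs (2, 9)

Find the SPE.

SPE: (O, A, H); Outcome (4, 4)

Work:
Stage 3: P1 chooses H (3 vs 2)
Stage 2: P2: F->1, A->6 (anticipating H). Choose A
Stage 1: P1: O->4, E->3 (anticipating A, H). Choose O
SPE path: O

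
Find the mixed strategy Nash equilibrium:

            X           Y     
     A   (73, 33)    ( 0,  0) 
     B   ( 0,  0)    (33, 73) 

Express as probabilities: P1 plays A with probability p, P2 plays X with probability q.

p = 0.6887, q = 0.3113

Work:
Find probabilities that make opponent indifferent:
P2 chooses q to make P1 indifferent between A and B
P1 chooses p to make P2 indifferent between X and Y
Mixed NE: P1 plays (A: 0.6887, B: 0.3113), P2 plays (X: 0.3113, Y: 0.6887)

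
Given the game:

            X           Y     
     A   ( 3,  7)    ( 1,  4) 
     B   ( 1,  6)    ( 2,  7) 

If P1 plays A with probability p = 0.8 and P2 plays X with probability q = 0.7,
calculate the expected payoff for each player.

E[P1] = 2.18, E[P2] = 6.14

Work:
E[P1] = p·q·π₁(A,X) + p·(1-q)·π₁(A,Y) + (1-p)·q·π₁(B,X) + (1-p)·(1-q)·π₁(B,Y)
= 0.8·0.7·3 + 0.8·0.3·1 + 0.2·0.7·1 + 0.2·0.3·2
= 2.18

E[P2] = 6.14 (similar calculation)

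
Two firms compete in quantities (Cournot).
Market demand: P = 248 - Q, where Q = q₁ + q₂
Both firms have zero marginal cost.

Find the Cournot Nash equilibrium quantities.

q₁* = q₂* = 82.67; P* = 82.67

Work:
Profit: π_i = P·q_i = (a - q_i - q_j)·q_i
FOC: ∂π_i/∂q_i = a - 2q_i - q_j = 0
Reaction function: q_i = (248 - q_j)/2
Symmetry: q* = 248/3 = 82.67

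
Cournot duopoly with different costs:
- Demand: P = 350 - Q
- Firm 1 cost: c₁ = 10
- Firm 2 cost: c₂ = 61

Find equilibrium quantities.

q₁* = 130.33, q₂* = 79.33

Work:
Reaction: q₁ = (350 - 10 - q₂)/2
Reaction: q₂ = (350 - 61 - q₁)/2
Solve simultaneously:
q₁* = (350 - 2×10 + 61)/3 = 130.33
q₂* = (350 - 2×61 + 10)/3 = 79.33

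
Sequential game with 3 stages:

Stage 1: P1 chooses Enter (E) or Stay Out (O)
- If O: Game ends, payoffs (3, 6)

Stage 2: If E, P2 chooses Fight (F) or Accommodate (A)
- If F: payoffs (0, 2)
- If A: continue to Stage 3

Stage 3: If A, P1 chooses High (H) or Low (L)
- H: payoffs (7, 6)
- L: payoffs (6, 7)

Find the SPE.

SPE: (E, A, H); Outcome (7, 6)

Work:
Stage 3: P1 chooses H (7 vs 6)
Stage 2: P2: F->2, A->6 (anticipating H). Choose A
Stage 1: P1: O->3, E->7 (anticipating A, H). Choose E
SPE path: E -> A -> H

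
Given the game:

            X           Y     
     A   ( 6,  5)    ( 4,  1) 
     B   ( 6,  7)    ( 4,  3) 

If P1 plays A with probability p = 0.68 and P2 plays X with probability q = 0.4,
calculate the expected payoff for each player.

E[P1] = 4.8, E[P2] = 3.24

Work:
E[P1] = p·q·π₁(A,X) + p·(1-q)·π₁(A,Y) + (1-p)·q·π₁(B,X) + (1-p)·(1-q)·π₁(B,Y)
= 0.68·0.4·6 + 0.68·0.6·4 + 0.32·0.4·6 + 0.32·0.6·4
= 4.8

E[P2] = 3.24 (similar calculation)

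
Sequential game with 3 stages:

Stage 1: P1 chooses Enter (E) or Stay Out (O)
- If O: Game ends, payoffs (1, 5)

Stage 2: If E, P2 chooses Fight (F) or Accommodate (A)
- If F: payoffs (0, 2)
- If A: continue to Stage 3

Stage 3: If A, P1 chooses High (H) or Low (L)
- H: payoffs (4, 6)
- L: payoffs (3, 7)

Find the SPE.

SPE: (E, A, H); Outcome (4, 6)

Work:
Stage 3: P1 chooses H (4 vs 3)
Stage 2: P2: F->2, A->6 (anticipating H). Choose A
Stage 1: P1: O->1, E->4 (anticipating A, H). Choose E
SPE path: E -> A -> H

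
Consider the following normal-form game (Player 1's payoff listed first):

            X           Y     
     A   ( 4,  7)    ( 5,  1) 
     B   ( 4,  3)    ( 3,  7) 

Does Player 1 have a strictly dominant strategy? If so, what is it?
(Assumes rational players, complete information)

No strictly dominant strategy exists for Player 1

Work:
A strategy strictly dominates another if it gives a strictly higher payoff against every opponent action. Compare each pair of P1's strategies column-by-column:
  A vs B: [4 vs 4, 5 vs 3] → A does not strictly dominate B (column X: 4 ≤ 4)
  B vs A: [4 vs 4, 3 vs 5] → B does not strictly dominate A (column X: 4 ≤ 4)
No single strategy strictly dominates all others → no strictly dominant strategy.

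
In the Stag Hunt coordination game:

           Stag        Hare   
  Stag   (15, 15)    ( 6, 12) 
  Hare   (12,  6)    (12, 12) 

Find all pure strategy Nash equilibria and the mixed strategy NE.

Pure NE: (Stag, Stag) and (Hare, Hare); Mixed NE: p = 0.6667, q = 0.6667

Work:
Check pure NE:
(Stag, Stag): (15, 15) - no unilateral deviation beneficial
(Hare, Hare): (12, 12) - no unilateral deviation beneficial
Mixed NE: P1 plays Stag with p = 0.6667, P2 plays Stag with q = 0.6667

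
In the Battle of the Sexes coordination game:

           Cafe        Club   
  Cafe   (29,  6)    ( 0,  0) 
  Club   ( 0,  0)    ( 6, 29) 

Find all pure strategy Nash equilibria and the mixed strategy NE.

Pure NE: (Cafe, Cafe) and (Club, Club); Mixed NE: p = 0.8286, q = 0.1714

Work:
Check pure NE:
(Cafe, Cafe): (29, 6) - no unilateral deviation beneficial
(Club, Club): (6, 29) - no unilateral deviation beneficial
Mixed NE: P1 plays Cafe with p = 0.8286, P2 plays Cafe with q = 0.1714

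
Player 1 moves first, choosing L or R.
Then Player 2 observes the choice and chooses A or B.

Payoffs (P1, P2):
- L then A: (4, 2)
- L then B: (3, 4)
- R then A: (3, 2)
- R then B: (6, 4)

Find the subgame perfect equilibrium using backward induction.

P1 plays R, P2 plays B after L and B after R; Payoff (6, 4)

Work:
Backward induction:
After L: P2 chooses B → P1 gets 3
After R: P2 chooses B → P1 gets 6
P1 chooses R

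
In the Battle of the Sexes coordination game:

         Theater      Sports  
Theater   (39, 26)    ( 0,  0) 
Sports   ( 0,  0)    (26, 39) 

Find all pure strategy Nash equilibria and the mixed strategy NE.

Pure NE: (Theater, Theater) and (Sports, Sports); Mixed NE: p = 0.6, q = 0.4

Work:
Check pure NE:
(Theater, Theater): (39, 26) - no unilateral deviation beneficial
(Sports, Sports): (26, 39) - no unilateral deviation beneficial
Mixed NE: P1 plays Theater with p = 0.6, P2 plays Theater with q = 0.4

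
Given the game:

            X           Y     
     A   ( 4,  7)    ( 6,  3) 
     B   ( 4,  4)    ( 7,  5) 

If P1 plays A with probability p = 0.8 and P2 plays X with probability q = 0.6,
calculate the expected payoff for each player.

E[P1] = 4.88, E[P2] = 5.2

Work:
E[P1] = p·q·π₁(A,X) + p·(1-q)·π₁(A,Y) + (1-p)·q·π₁(B,X) + (1-p)·(1-q)·π₁(B,Y)
= 0.8·0.6·4 + 0.8·0.4·6 + 0.2·0.6·4 + 0.2·0.4·7
= 4.88

E[P2] = 5.2 (similar calculation)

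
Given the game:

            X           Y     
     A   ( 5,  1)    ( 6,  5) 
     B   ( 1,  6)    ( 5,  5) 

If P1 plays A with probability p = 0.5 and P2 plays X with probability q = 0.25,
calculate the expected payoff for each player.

E[P1] = 4.875, E[P2] = 4.625

Work:
E[P1] = p·q·π₁(A,X) + p·(1-q)·π₁(A,Y) + (1-p)·q·π₁(B,X) + (1-p)·(1-q)·π₁(B,Y)
= 0.5·0.25·5 + 0.5·0.75·6 + 0.5·0.25·1 + 0.5·0.75·5
= 4.875

E[P2] = 4.625 (similar calculation)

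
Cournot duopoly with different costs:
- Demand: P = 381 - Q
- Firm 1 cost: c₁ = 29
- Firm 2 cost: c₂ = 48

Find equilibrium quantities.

q₁* = 123.67, q₂* = 104.67

Work:
Reaction: q₁ = (381 - 29 - q₂)/2
Reaction: q₂ = (381 - 48 - q₁)/2
Solve simultaneously:
q₁* = (381 - 2×29 + 48)/3 = 123.67
q₂* = (381 - 2×48 + 29)/3 = 104.67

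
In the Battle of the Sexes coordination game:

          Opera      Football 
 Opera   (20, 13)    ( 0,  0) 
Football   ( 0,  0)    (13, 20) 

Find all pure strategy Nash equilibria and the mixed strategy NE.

Pure NE: (Opera, Opera) and (Football, Football); Mixed NE: p = 0.6061, q = 0.3939

Work:
Check pure NE:
(Opera, Opera): (20, 13) - no unilateral deviation beneficial
(Football, Football): (13, 20) - no unilateral deviation beneficial
Mixed NE: P1 plays Opera with p = 0.6061, P2 plays Opera with q = 0.3939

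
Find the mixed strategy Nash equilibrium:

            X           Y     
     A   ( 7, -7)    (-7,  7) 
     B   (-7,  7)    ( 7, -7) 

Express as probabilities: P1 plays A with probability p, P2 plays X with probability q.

p = 0.5, q = 0.5

Work:
Find probabilities that make opponent indifferent:
P2 chooses q to make P1 indifferent between A and B
P1 chooses p to make P2 indifferent between X and Y
Mixed NE: P1 plays (A: 0.5, B: 0.5), P2 plays (X: 0.5, Y: 0.5)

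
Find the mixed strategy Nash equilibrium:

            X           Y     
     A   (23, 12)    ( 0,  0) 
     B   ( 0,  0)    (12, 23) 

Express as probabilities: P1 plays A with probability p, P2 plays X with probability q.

p = 0.6571, q = 0.3429

Work:
Find probabilities that make opponent indifferent:
P2 chooses q to make P1 indifferent between A and B
P1 chooses p to make P2 indifferent between X and Y
Mixed NE: P1 plays (A: 0.6571, B: 0.3429), P2 plays (X: 0.3429, Y: 0.6571)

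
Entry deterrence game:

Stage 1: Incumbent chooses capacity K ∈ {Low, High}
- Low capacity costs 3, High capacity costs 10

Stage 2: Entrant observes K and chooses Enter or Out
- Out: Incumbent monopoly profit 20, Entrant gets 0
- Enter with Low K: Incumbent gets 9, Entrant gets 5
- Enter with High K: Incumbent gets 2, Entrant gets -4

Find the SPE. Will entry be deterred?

SPE: (High, Enter|Low, Out|High); Entry deterred. Incumbent net profit = 10

Work:
After Low K: Entrant enters (5 > 0)
After High K: Entrant stays out (-4 < 0)
Incumbent: Low → 9−3=6, High → 20−10=10
Incumbent chooses High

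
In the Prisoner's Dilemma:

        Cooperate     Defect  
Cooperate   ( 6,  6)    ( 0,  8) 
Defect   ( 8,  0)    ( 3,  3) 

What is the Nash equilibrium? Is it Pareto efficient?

(Defect, Defect) is NE; not Pareto efficient

Work:
Defect dominates Cooperate for both players:
If P2 cooperates: Defect (8) > Cooperate (6)
If P2 defects: Defect (3) > Cooperate (0)
NE: (Defect, Defect) with payoff (3, 3)
But (Cooperate, Cooperate) = (6, 6) Pareto dominates (3, 3)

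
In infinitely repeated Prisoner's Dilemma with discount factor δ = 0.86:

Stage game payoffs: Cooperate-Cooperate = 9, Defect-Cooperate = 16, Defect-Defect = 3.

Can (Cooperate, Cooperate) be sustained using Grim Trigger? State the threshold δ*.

δ* = 0.5385; since δ = 0.86 ≥ 0.5385, cooperation can be sustained

Work:
For Grim Trigger:
Cooperate forever: 9/(1-δ)
Defect then punished: 16 + 3·δ/(1-δ)
Need: 9/(1-δ) ≥ 16 + 3·δ/(1-δ)
Solving: δ ≥ (T-R)/(T-P) = (16-9)/(16-3) = 0.5385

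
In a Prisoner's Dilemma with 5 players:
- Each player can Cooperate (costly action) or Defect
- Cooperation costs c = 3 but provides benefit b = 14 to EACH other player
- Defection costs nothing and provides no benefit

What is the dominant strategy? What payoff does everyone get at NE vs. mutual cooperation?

Dominant: Defect; NE payoff = 0; Coop payoff = 53

Work:
Defect dominates (saves cost c = 3, benefit to others is external)
NE: All defect → everyone gets 0
If all cooperate: each receives (4)×14 - 3 = 53
Social dilemma: 53 > 0 but NE gives 0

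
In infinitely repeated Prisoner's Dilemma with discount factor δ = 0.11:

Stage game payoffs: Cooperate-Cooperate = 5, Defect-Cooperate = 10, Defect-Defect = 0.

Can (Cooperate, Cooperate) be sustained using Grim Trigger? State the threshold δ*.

δ* = 0.5; since δ = 0.11 < 0.5, cooperation cannot be sustained

Work:
For Grim Trigger:
Cooperate forever: 5/(1-δ)
Defect then punished: 10 + 0·δ/(1-δ)
Need: 5/(1-δ) ≥ 10 + 0·δ/(1-δ)
Solving: δ ≥ (T-R)/(T-P) = (10-5)/(10-0) = 0.5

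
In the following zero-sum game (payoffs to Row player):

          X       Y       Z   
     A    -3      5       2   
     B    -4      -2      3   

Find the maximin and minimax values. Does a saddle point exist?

Maximin = -3, Minimax = -3, Saddle: True

Work:
Row minimums: [-3, -4] → maximin = -3
Column maximums: [-3, 5, 3] → minimax = -3
Saddle point exists! Game value = -3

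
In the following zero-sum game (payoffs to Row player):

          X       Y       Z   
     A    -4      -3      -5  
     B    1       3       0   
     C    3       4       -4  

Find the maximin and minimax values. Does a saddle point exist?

Maximin = 0, Minimax = 0, Saddle: True

Work:
Row minimums: [-5, 0, -4] → maximin = 0
Column maximums: [3, 4, 0] → minimax = 0
Saddle point exists! Game value = 0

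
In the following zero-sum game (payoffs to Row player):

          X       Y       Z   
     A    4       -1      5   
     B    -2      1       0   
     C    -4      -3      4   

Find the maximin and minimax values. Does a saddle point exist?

Maximin = -1, Minimax = 1, Saddle: False

Work:
Row minimums: [-1, -2, -4] → maximin = -1
Column maximums: [4, 1, 5] → minimax = 1
No saddle point (maximin ≠ minimax). Mixed strategy needed.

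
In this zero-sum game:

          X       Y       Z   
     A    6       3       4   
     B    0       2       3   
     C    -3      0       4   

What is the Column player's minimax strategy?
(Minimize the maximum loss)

Column should play Y, value = 3

Work:
Column player minimizes Row's maximum payoff:
Column X: max payoff to Row = 6
Column Y: max payoff to Row = 3
Column Z: max payoff to Row = 4
Minimum is 3, achieved by column Y.
Minimax strategy: Y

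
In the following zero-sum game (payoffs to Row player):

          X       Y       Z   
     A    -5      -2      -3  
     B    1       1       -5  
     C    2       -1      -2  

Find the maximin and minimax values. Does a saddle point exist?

Maximin = -2, Minimax = -2, Saddle: True

Work:
Row minimums: [-5, -5, -2] → maximin = -2
Column maximums: [2, 1, -2] → minimax = -2
Saddle point exists! Game value = -2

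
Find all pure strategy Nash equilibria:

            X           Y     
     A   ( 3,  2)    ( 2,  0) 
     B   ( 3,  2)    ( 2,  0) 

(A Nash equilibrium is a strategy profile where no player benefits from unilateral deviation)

Nash equilibrium: (A, X), (B, X)

Work:
Best responses:
  P1 vs X: payoffs [3, 3] → best response A/B (payoff 3)
  P1 vs Y: payoffs [2, 2] → best response A/B (payoff 2)
  P2 vs A: payoffs [2, 0] → best response X (payoff 2)
  P2 vs B: payoffs [2, 0] → best response X (payoff 2)
Mutual best responses: (A,X), (B,X) → Nash equilibria.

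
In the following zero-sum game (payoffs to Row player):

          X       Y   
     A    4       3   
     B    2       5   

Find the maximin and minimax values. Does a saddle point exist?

Maximin = 3, Minimax = 4, Saddle: False

Work:
Row minimums: [3, 2] → maximin = 3
Column maximums: [4, 5] → minimax = 4
No saddle point (maximin ≠ minimax). Mixed strategy needed.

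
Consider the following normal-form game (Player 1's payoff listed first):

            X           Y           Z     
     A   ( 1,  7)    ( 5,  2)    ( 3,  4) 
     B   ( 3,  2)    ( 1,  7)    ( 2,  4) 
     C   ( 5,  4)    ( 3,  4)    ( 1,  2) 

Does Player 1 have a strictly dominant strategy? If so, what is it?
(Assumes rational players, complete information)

No strictly dominant strategy exists for Player 1

Work:
A strategy strictly dominates another if it gives a strictly higher payoff against every opponent action. Compare each pair of P1's strategies column-by-column:
  A vs B: [1 vs 3, 5 vs 1, 3 vs 2] → A does not strictly dominate B (column X: 1 ≤ 3)
  A vs C: [1 vs 5, 5 vs 3, 3 vs 1] → A does not strictly dominate C (column X: 1 ≤ 5)
  B vs A: [3 vs 1, 1 vs 5, 2 vs 3] → B does not strictly dominate A (column Y: 1 ≤ 5)
  B vs C: [3 vs 5, 1 vs 3, 2 vs 1] → B does not strictly dominate C (column X: 3 ≤ 5)
  C vs A: [5 vs 1, 3 vs 5, 1 vs 3] → C does not strictly dominate A (column Y: 3 ≤ 5)
  C vs B: [5 vs 3, 3 vs 1, 1 vs 2] → C does not strictly dominate B (column Z: 1 ≤ 2)
No single strategy strictly dominates all others → no strictly dominant strategy.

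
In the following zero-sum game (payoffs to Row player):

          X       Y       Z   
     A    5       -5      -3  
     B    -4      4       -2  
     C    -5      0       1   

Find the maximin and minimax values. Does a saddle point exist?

Maximin = -4, Minimax = 1, Saddle: False

Work:
Row minimums: [-5, -4, -5] → maximin = -4
Column maximums: [5, 4, 1] → minimax = 1
No saddle point (maximin ≠ minimax). Mixed strategy needed.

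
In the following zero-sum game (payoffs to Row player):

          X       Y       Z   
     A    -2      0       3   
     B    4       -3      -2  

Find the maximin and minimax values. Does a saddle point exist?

Maximin = -2, Minimax = 0, Saddle: False

Work:
Row minimums: [-2, -3] → maximin = -2
Column maximums: [4, 0, 3] → minimax = 0
No saddle point (maximin ≠ minimax). Mixed strategy needed.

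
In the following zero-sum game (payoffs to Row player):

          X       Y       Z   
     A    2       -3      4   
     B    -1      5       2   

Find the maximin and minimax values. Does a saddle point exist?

Maximin = -1, Minimax = 2, Saddle: False

Work:
Row minimums: [-3, -1] → maximin = -1
Column maximums: [2, 5, 4] → minimax = 2
No saddle point (maximin ≠ minimax). Mixed strategy needed.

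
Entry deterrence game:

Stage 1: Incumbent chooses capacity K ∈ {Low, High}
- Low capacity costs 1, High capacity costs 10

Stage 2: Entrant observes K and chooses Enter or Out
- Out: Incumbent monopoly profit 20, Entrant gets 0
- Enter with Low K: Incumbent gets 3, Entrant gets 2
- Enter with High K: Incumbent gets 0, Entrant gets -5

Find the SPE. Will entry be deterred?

SPE: (High, Enter|Low, Out|High); Entry deterred. Incumbent net profit = 10

Work:
After Low K: Entrant enters (2 > 0)
After High K: Entrant stays out (-5 < 0)
Incumbent: Low → 3−1=2, High → 20−10=10
Incumbent chooses High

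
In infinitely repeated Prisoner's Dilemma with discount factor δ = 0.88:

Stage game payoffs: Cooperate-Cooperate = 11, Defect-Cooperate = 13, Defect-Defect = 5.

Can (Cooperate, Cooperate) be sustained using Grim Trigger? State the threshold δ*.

δ* = 0.25; since δ = 0.88 ≥ 0.25, cooperation can be sustained

Work:
For Grim Trigger:
Cooperate forever: 11/(1-δ)
Defect then punished: 13 + 5·δ/(1-δ)
Need: 11/(1-δ) ≥ 13 + 5·δ/(1-δ)
Solving: δ ≥ (T-R)/(T-P) = (13-11)/(13-5) = 0.25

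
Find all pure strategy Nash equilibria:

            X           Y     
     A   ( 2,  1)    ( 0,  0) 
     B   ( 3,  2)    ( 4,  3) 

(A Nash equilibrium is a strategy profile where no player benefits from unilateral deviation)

Nash equilibrium: (B, Y)

Work:
Best responses:
  P1 vs X: payoffs [2, 3] → best response B (payoff 3)
  P1 vs Y: payoffs [0, 4] → best response B (payoff 4)
  P2 vs A: payoffs [1, 0] → best response X (payoff 1)
  P2 vs B: payoffs [2, 3] → best response Y (payoff 3)
Mutual best responses: (B,Y) → Nash equilibria.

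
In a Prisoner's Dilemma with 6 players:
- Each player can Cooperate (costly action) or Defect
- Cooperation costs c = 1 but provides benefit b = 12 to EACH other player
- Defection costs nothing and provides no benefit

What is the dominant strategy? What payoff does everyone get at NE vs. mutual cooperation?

Dominant: Defect; NE payoff = 0; Coop payoff = 59

Work:
Defect dominates (saves cost c = 1, benefit to others is external)
NE: All defect → everyone gets 0
If all cooperate: each receives (5)×12 - 1 = 59
Social dilemma: 59 > 0 but NE gives 0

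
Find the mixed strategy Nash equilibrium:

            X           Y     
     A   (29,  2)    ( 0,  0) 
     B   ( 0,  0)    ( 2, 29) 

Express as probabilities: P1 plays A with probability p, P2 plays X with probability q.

p = 0.9355, q = 0.0645

Work:
Find probabilities that make opponent indifferent:
P2 chooses q to make P1 indifferent between A and B
P1 chooses p to make P2 indifferent between X and Y
Mixed NE: P1 plays (A: 0.9355, B: 0.0645), P2 plays (X: 0.0645, Y: 0.9355)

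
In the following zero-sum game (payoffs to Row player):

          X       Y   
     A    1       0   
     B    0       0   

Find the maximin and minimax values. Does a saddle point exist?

Maximin = 0, Minimax = 0, Saddle: True

Work:
Row minimums: [0, 0] → maximin = 0
Column maximums: [1, 0] → minimax = 0
Saddle point exists! Game value = 0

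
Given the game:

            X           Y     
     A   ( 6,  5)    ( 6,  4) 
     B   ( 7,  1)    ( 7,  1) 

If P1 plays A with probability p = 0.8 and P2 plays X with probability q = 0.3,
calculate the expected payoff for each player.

E[P1] = 6.2, E[P2] = 3.64

Work:
E[P1] = p·q·π₁(A,X) + p·(1-q)·π₁(A,Y) + (1-p)·q·π₁(B,X) + (1-p)·(1-q)·π₁(B,Y)
= 0.8·0.3·6 + 0.8·0.7·6 + 0.2·0.3·7 + 0.2·0.7·7
= 6.2

E[P2] = 3.64 (similar calculation)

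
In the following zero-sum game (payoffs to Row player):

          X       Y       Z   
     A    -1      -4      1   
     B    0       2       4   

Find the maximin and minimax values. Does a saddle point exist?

Maximin = 0, Minimax = 0, Saddle: True

Work:
Row minimums: [-4, 0] → maximin = 0
Column maximums: [0, 2, 4] → minimax = 0
Saddle point exists! Game value = 0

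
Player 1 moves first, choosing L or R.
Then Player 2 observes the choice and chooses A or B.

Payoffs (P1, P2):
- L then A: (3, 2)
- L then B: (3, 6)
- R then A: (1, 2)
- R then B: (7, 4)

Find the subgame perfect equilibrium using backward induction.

P1 plays R, P2 plays B after L and B after R; Payoff (7, 4)

Work:
Backward induction:
After L: P2 chooses B → P1 gets 3
After R: P2 chooses B → P1 gets 7
P1 chooses R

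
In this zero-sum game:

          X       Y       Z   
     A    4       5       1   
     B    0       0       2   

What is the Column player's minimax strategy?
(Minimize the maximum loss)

Column should play Z, value = 2

Work:
Column player minimizes Row's maximum payoff:
Column X: max payoff to Row = 4
Column Y: max payoff to Row = 5
Column Z: max payoff to Row = 2
Minimum is 2, achieved by column Z.
Minimax strategy: Z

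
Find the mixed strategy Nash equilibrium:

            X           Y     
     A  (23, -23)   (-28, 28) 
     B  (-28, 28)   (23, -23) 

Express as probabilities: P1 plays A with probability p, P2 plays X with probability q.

p = 0.5, q = 0.5

Work:
Find probabilities that make opponent indifferent:
P2 chooses q to make P1 indifferent between A and B
P1 chooses p to make P2 indifferent between X and Y
Mixed NE: P1 plays (A: 0.5, B: 0.5), P2 plays (X: 0.5, Y: 0.5)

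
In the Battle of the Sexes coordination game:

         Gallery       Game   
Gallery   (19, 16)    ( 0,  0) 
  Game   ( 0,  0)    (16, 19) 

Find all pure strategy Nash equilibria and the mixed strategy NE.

Pure NE: (Gallery, Gallery) and (Game, Game); Mixed NE: p = 0.5429, q = 0.4571

Work:
Check pure NE:
(Gallery, Gallery): (19, 16) - no unilateral deviation beneficial
(Game, Game): (16, 19) - no unilateral deviation beneficial
Mixed NE: P1 plays Gallery with p = 0.5429, P2 plays Gallery with q = 0.4571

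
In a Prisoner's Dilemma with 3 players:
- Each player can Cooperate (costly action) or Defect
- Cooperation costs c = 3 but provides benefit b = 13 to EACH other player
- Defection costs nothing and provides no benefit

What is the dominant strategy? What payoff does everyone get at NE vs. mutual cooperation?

Dominant: Defect; NE payoff = 0; Coop payoff = 23

Work:
Defect dominates (saves cost c = 3, benefit to others is external)
NE: All defect → everyone gets 0
If all cooperate: each receives (2)×13 - 3 = 23
Social dilemma: 23 > 0 but NE gives 0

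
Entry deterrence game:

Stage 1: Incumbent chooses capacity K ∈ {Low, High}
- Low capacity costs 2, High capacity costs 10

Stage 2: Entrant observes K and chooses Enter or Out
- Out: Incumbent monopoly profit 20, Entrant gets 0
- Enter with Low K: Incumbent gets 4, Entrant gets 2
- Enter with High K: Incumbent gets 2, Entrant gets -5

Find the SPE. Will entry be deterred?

SPE: (High, Enter|Low, Out|High); Entry deterred. Incumbent net profit = 10

Work:
After Low K: Entrant enters (2 > 0)
After High K: Entrant stays out (-5 < 0)
Incumbent: Low → 4−2=2, High → 20−10=10
Incumbent chooses High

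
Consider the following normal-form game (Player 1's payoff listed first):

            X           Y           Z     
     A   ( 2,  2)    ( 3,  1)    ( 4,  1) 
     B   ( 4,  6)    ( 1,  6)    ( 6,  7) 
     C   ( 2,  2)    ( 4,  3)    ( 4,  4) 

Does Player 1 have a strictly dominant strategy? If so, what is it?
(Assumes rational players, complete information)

No strictly dominant strategy exists for Player 1

Work:
A strategy strictly dominates another if it gives a strictly higher payoff against every opponent action. Compare each pair of P1's strategies column-by-column:
  A vs B: [2 vs 4, 3 vs 1, 4 vs 6] → A does not strictly dominate B (column X: 2 ≤ 4)
  A vs C: [2 vs 2, 3 vs 4, 4 vs 4] → A does not strictly dominate C (column X: 2 ≤ 2)
  B vs A: [4 vs 2, 1 vs 3, 6 vs 4] → B does not strictly dominate A (column Y: 1 ≤ 3)
  B vs C: [4 vs 2, 1 vs 4, 6 vs 4] → B does not strictly dominate C (column Y: 1 ≤ 4)
  C vs A: [2 vs 2, 4 vs 3, 4 vs 4] → C does not strictly dominate A (column X: 2 ≤ 2)
  C vs B: [2 vs 4, 4 vs 1, 4 vs 6] → C does not strictly dominate B (column X: 2 ≤ 4)
No single strategy strictly dominates all others → no strictly dominant strategy.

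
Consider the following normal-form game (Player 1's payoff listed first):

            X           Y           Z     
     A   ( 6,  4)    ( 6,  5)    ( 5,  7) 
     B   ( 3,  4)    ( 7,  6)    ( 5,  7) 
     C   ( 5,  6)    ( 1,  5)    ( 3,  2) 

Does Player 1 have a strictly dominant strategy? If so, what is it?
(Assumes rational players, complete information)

No strictly dominant strategy exists for Player 1

Work:
A strategy strictly dominates another if it gives a strictly higher payoff against every opponent action. Compare each pair of P1's strategies column-by-column:
  A vs B: [6 vs 3, 6 vs 7, 5 vs 5] → A does not strictly dominate B (column Y: 6 ≤ 7)
  A vs C: [6 vs 5, 6 vs 1, 5 vs 3] → A strictly dominates C
  B vs A: [3 vs 6, 7 vs 6, 5 vs 5] → B does not strictly dominate A (column X: 3 ≤ 6)
  B vs C: [3 vs 5, 7 vs 1, 5 vs 3] → B does not strictly dominate C (column X: 3 ≤ 5)
  C vs A: [5 vs 6, 1 vs 6, 3 vs 5] → C does not strictly dominate A (column X: 5 ≤ 6)
  C vs B: [5 vs 3, 1 vs 7, 3 vs 5] → C does not strictly dominate B (column Y: 1 ≤ 7)
No single strategy strictly dominates all others → no strictly dominant strategy.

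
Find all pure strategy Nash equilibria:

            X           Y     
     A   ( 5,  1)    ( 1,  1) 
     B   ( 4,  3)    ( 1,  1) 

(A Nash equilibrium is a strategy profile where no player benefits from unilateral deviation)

Nash equilibrium: (A, X), (A, Y)

Work:
Best responses:
  P1 vs X: payoffs [5, 4] → best response A (payoff 5)
  P1 vs Y: payoffs [1, 1] → best response A/B (payoff 1)
  P2 vs A: payoffs [1, 1] → best response X/Y (payoff 1)
  P2 vs B: payoffs [3, 1] → best response X (payoff 3)
Mutual best responses: (A,X), (A,Y) → Nash equilibria.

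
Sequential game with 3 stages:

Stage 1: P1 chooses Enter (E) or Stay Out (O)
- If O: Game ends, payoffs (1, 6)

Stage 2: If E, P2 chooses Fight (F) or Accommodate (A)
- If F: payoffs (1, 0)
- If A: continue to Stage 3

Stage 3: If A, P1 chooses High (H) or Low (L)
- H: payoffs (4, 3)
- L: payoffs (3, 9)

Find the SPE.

SPE: (E, A, H); Outcome (4, 3)

Work:
Stage 3: P1 chooses H (4 vs 3)
Stage 2: P2: F->0, A->3 (anticipating H). Choose A
Stage 1: P1: O->1, E->4 (anticipating A, H). Choose E
SPE path: E -> A -> H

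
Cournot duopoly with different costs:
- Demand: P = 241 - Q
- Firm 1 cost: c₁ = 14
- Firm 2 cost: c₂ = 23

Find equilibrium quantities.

q₁* = 78.67, q₂* = 69.67

Work:
Reaction: q₁ = (241 - 14 - q₂)/2
Reaction: q₂ = (241 - 23 - q₁)/2
Solve simultaneously:
q₁* = (241 - 2×14 + 23)/3 = 78.67
q₂* = (241 - 2×23 + 14)/3 = 69.67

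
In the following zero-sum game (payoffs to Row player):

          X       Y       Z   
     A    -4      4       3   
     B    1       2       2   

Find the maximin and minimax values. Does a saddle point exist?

Maximin = 1, Minimax = 1, Saddle: True

Work:
Row minimums: [-4, 1] → maximin = 1
Column maximums: [1, 4, 3] → minimax = 1
Saddle point exists! Game value = 1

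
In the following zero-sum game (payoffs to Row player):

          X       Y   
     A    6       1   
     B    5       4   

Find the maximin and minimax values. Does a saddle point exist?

Maximin = 4, Minimax = 4, Saddle: True

Work:
Row minimums: [1, 4] → maximin = 4
Column maximums: [6, 4] → minimax = 4
Saddle point exists! Game value = 4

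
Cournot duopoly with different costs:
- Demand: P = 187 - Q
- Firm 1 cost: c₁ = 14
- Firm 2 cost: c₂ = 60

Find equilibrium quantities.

q₁* = 73.0, q₂* = 27.0

Work:
Reaction: q₁ = (187 - 14 - q₂)/2
Reaction: q₂ = (187 - 60 - q₁)/2
Solve simultaneously:
q₁* = (187 - 2×14 + 60)/3 = 73.0
q₂* = (187 - 2×60 + 14)/3 = 27.0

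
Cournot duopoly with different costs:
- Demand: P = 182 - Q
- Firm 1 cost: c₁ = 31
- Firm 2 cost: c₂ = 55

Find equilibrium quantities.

q₁* = 58.33, q₂* = 34.33

Work:
Reaction: q₁ = (182 - 31 - q₂)/2
Reaction: q₂ = (182 - 55 - q₁)/2
Solve simultaneously:
q₁* = (182 - 2×31 + 55)/3 = 58.33
q₂* = (182 - 2×55 + 31)/3 = 34.33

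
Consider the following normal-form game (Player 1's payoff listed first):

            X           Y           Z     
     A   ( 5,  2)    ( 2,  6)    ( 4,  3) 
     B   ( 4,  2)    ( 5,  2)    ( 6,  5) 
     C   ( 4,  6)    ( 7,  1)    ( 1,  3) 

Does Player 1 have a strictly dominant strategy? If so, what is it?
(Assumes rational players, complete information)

No strictly dominant strategy exists for Player 1

Work:
A strategy strictly dominates another if it gives a strictly higher payoff against every opponent action. Compare each pair of P1's strategies column-by-column:
  A vs B: [5 vs 4, 2 vs 5, 4 vs 6] → A does not strictly dominate B (column Y: 2 ≤ 5)
  A vs C: [5 vs 4, 2 vs 7, 4 vs 1] → A does not strictly dominate C (column Y: 2 ≤ 7)
  B vs A: [4 vs 5, 5 vs 2, 6 vs 4] → B does not strictly dominate A (column X: 4 ≤ 5)
  B vs C: [4 vs 4, 5 vs 7, 6 vs 1] → B does not strictly dominate C (column X: 4 ≤ 4)
  C vs A: [4 vs 5, 7 vs 2, 1 vs 4] → C does not strictly dominate A (column X: 4 ≤ 5)
  C vs B: [4 vs 4, 7 vs 5, 1 vs 6] → C does not strictly dominate B (column X: 4 ≤ 4)
No single strategy strictly dominates all others → no strictly dominant strategy.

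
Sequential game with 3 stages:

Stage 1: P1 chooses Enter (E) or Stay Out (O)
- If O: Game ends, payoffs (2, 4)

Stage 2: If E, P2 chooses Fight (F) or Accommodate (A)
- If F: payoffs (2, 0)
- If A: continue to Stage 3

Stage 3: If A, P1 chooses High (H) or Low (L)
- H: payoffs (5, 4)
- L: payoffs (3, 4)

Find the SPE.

SPE: (E, A, H); Outcome (5, 4)

Work:
Stage 3: P1 chooses H (5 vs 3)
Stage 2: P2: F->0, A->4 (anticipating H). Choose A
Stage 1: P1: O->2, E->5 (anticipating A, H). Choose E
SPE path: E -> A -> H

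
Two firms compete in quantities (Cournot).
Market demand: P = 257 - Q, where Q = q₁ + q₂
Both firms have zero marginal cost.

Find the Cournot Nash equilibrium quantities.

q₁* = q₂* = 85.67; P* = 85.67

Work:
Profit: π_i = P·q_i = (a - q_i - q_j)·q_i
FOC: ∂π_i/∂q_i = a - 2q_i - q_j = 0
Reaction function: q_i = (257 - q_j)/2
Symmetry: q* = 257/3 = 85.67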